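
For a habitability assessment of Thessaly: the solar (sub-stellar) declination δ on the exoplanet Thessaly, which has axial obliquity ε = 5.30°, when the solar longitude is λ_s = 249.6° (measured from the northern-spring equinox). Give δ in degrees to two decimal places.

sin δ = sin ε · sin λ_s = sin 5.30° × sin 249.6° = -0.086577.
δ = arcsin(-0.086577) = -4.97°.

δ = -4.97°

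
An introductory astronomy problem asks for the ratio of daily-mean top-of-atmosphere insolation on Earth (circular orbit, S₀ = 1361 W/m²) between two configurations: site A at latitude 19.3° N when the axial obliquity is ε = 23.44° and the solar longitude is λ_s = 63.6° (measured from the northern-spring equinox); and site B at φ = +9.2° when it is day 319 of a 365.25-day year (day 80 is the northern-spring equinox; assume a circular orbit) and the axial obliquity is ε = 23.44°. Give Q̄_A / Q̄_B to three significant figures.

— Configuration A (φ=+19.3°):
Solar declination: sin δ = sin ε · sin λ_s = sin 23.44° × sin 63.6° = 0.35630, so δ = +20.873°.
cos H₀ = −tan(+19.3°) tan(+20.873°) = -0.1335, H₀ = 1.7047 rad.
Bracket: H₀ sin φ sin δ + cos φ cos δ sin H₀ = 1.7047×0.33051×0.35630 + 0.94380×0.93437×0.99104 = 0.200747 + 0.873957 = 1.074704.
Q̄ = (S₀/π) × [bracket] = (1361/π) × 1.074704 = 465.58 W/m².
— Configuration B (φ=+9.2°):
Solar longitude: λ_s = 360° × (319 − 80)/365.25 = 235.565°.
sin δ = sin 23.44° × sin 235.565° = -0.32808, so δ = -19.152°.
cos H₀ = −tan(+9.2°) tan(-19.152°) = 0.0563, H₀ = 1.5145 rad.
Bracket: H₀ sin φ sin δ + cos φ cos δ sin H₀ = 1.5145×0.15988×-0.32808 + 0.98714×0.94465×0.99842 = -0.079441 + 0.931028 = 0.851587.
Q̄ = (S₀/π) × [bracket] = (1361/π) × 0.851587 = 368.92 W/m².
Ratio Q̄_A / Q̄_B = 465.58 / 368.92 = 1.262.

Q̄_A / Q̄_B ≈ 1.26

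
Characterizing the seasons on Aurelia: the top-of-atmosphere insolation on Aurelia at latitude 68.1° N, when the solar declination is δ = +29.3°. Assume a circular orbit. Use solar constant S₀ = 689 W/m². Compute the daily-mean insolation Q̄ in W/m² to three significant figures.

cos H₀ = −tan(+68.1°) tan(+29.300°) = -1.3960 ≤ −1 ⇒ polar day, H₀ = π.
Bracket: H₀ sin φ sin δ + cos φ cos δ sin H₀ = 3.1416×0.92784×0.48938 + 0.37299×0.87207×0.00000 = 1.426495 + 0.000000 = 1.426495.
Q̄ = (S₀/π) × [bracket] = (689/π) × 1.426495 = 312.9 W/m².

Q̄ ≈ 313 W/m²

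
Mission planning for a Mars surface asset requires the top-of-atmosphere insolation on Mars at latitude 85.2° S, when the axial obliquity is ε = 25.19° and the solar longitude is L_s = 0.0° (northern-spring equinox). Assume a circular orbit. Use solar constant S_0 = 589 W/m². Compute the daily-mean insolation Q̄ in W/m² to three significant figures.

Q̄ ≈ 15.7 W/m²

Solar declination: sin δ = sin ε · sin L_s = sin 25.19° × sin 0.0° = 0.00000, so δ = +0.000°.
cos h₀ = −tan(-85.2°) tan(+0.000°) = 0.0000, h₀ = 1.5708 rad.
Bracket: h₀ sin ϕ sin δ + cos ϕ cos δ sin h₀ = 1.5708×-0.99649×0.00000 + 0.08368×1.00000×1.00000 = -0.000000 + 0.083680 = 0.083680.
Q̄ = (S_0/π) × [bracket] = (589/π) × 0.083680 = 15.69 W/m².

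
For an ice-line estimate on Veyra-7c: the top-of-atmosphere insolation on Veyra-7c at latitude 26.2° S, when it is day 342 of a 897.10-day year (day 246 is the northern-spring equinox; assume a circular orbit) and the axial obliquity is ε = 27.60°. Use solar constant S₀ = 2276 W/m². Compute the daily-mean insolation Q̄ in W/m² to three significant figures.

Solar longitude: λ_s = 360° × (342 − 246)/897.10 = 38.524°.
sin δ = sin 27.60° × sin 38.524° = 0.28856, so δ = +16.772°.
cos H₀ = −tan(-26.2°) tan(+16.772°) = 0.1483, H₀ = 1.4219 rad.
Bracket: H₀ sin φ sin δ + cos φ cos δ sin H₀ = 1.4219×-0.44151×0.28856 + 0.89726×0.95746×0.98894 = -0.181153 + 0.849589 = 0.668436.
Q̄ = (S₀/π) × [bracket] = (2276/π) × 0.668436 = 484.3 W/m².

Q̄ ≈ 484 W/m²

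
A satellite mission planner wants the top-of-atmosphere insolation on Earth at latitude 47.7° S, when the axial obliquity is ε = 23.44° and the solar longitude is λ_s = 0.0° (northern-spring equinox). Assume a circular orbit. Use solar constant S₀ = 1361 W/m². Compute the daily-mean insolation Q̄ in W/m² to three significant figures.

Solar declination: sin δ = sin ε · sin λ_s = sin 23.44° × sin 0.0° = 0.00000, so δ = +0.000°.
cos H₀ = −tan(-47.7°) tan(+0.000°) = 0.0000, H₀ = 1.5708 rad.
Bracket: H₀ sin φ sin δ + cos φ cos δ sin H₀ = 1.5708×-0.73963×0.00000 + 0.67301×1.00000×1.00000 = -0.000000 + 0.673010 = 0.673010.
Q̄ = (S₀/π) × [bracket] = (1361/π) × 0.673010 = 291.6 W/m².

Q̄ ≈ 292 W/m²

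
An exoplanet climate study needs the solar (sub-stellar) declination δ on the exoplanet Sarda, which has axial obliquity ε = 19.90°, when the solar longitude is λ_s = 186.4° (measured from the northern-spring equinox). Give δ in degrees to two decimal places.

sin δ = sin ε · sin λ_s = sin 19.90° × sin 186.4° = -0.037942.
δ = arcsin(-0.037942) = -2.17°.

δ = -2.17°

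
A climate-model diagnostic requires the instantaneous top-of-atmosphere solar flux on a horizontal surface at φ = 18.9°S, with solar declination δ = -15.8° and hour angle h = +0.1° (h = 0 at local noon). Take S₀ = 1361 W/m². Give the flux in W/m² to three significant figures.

cos θ_z = sin φ sin δ + cos φ cos δ cos h = 0.088196 + 0.910339 = 0.998535.
Flux = S₀ · cos θ_z = 1361 × 0.998535 = 1359 W/m².

1.36e+03 W/m²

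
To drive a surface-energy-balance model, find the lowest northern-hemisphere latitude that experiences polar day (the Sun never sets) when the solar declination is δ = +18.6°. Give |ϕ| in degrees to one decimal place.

Polar day requires cos h₀ = −tan ϕ tan δ ≤ −1, i.e. tan ϕ tan δ ≥ 1.
The boundary is |tan ϕ| · |tan δ| = 1, so |ϕ| = 90° − |δ| = 90° − 18.6° = 71.4° in the northern hemisphere.

|ϕ| = 71.4°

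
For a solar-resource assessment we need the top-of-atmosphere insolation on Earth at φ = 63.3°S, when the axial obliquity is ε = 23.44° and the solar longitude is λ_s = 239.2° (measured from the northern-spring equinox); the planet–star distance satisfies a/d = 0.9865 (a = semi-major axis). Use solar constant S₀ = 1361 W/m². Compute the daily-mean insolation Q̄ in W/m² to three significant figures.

Q̄ ≈ 429 W/m²

Solar declination: sin δ = sin ε · sin λ_s = sin 23.44° × sin 239.2° = -0.34168, so δ = -19.980°.
cos H₀ = −tan(-63.3°) tan(-19.980°) = -0.7229, H₀ = 2.3787 rad.
Bracket: H₀ sin φ sin δ + cos φ cos δ sin H₀ = 2.3787×-0.89337×-0.34168 + 0.44932×0.93981×0.69098 = 0.726090 + 0.291784 = 1.017874.
Inverse-square distance factor (a/d)² = 0.9865² = 0.973182.
Q̄ = (S₀/π) × 0.973182 × [bracket] = (1361/π) × 0.973182 × 1.017874 = 429.1 W/m².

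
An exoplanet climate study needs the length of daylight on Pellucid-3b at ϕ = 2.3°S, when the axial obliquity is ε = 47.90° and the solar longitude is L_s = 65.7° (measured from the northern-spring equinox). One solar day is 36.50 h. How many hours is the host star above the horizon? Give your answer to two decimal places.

Solar declination: sin δ = sin ε · sin L_s = sin 47.90° × sin 65.7° = 0.67624, so δ = +42.550°.
cos h₀ = −tan ϕ · tan δ = −tan(-2.3°) × tan(+42.550°) = 0.0369, so h₀ = 1.5339 rad = 87.89°.
Daylight = 2h₀/(2π) × 36.50 h = (1.5339/π) × 36.50 = 17.82 h.

17.82 h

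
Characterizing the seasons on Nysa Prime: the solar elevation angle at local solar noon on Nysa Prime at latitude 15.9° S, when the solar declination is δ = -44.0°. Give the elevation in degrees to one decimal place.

61.9°

At local noon the hour angle is zero, so the zenith angle equals |φ − δ| = |-15.9° − (-44.000°)| = 28.100°.
Elevation = 90° − 28.100° = 61.9°.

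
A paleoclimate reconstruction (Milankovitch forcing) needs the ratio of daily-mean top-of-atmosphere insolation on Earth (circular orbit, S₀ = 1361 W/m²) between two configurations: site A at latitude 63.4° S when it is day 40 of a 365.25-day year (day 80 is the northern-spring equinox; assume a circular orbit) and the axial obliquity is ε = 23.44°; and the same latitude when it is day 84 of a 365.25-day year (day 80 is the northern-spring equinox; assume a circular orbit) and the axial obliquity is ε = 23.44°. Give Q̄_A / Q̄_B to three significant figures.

Q̄_A / Q̄_B ≈ 2.07

— Configuration A (φ=-63.4°):
Solar longitude: λ_s = 360° × (40 − 80)/365.25 = -39.425°, i.e. -39.425° + 360° = 320.575°.
sin δ = sin 23.44° × sin 320.575° = -0.25262, so δ = -14.633°.
cos H₀ = −tan(-63.4°) tan(-14.633°) = -0.5214, H₀ = 2.1193 rad.
Bracket: H₀ sin φ sin δ + cos φ cos δ sin H₀ = 2.1193×-0.89415×-0.25262 + 0.44776×0.96756×0.85332 = 0.478708 + 0.369688 = 0.848396.
Q̄ = (S₀/π) × [bracket] = (1361/π) × 0.848396 = 367.54 W/m².
— Configuration B (φ=-63.4°):
Solar longitude: λ_s = 360° × (84 − 80)/365.25 = 3.943°.
sin δ = sin 23.44° × sin 3.943° = 0.02735, so δ = +1.567°.
cos H₀ = −tan(-63.4°) tan(+1.567°) = 0.0546, H₀ = 1.5161 rad.
Bracket: H₀ sin φ sin δ + cos φ cos δ sin H₀ = 1.5161×-0.89415×0.02735 + 0.44776×0.99963×0.99851 = -0.037076 + 0.446927 = 0.409851.
Q̄ = (S₀/π) × [bracket] = (1361/π) × 0.409851 = 177.56 W/m².
Ratio Q̄_A / Q̄_B = 367.54 / 177.56 = 2.070.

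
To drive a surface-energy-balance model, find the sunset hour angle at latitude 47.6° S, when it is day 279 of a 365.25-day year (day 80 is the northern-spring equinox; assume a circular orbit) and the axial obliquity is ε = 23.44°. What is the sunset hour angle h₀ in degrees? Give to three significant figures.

Solar longitude: L_s = 360° × (279 − 80)/365.25 = 196.140°.
sin δ = sin 23.44° × sin 196.140° = -0.11058, so δ = -6.349°.
cos h₀ = −tan ϕ · tan δ = −tan(-47.6°) × tan(-6.349°) = -0.1218, so h₀ = 1.6929 rad = 97.00°.

h₀ = 97.0°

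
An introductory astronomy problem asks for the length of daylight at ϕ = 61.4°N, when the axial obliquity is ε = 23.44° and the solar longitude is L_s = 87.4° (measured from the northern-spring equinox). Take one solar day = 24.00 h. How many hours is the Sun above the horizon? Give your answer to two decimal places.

19.01 h

Solar declination: sin δ = sin ε · sin L_s = sin 23.44° × sin 87.4° = 0.39738, so δ = +23.414°.
cos h₀ = −tan ϕ · tan δ = −tan(+61.4°) × tan(+23.414°) = -0.7942, so h₀ = 2.4886 rad = 142.58°.
Daylight = 2h₀/(2π) × 24.00 h = (2.4886/π) × 24.00 = 19.01 h.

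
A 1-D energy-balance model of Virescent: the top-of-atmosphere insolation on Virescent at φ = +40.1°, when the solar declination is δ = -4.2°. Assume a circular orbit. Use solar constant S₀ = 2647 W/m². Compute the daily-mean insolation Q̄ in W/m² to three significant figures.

cos H₀ = −tan(+40.1°) tan(-4.200°) = 0.0618, H₀ = 1.5089 rad.
Bracket: H₀ sin φ sin δ + cos φ cos δ sin H₀ = 1.5089×0.64412×-0.07324 + 0.76492×0.99731×0.99809 = -0.071183 + 0.761405 = 0.690222.
Q̄ = (S₀/π) × [bracket] = (2647/π) × 0.690222 = 581.6 W/m².

Q̄ ≈ 582 W/m²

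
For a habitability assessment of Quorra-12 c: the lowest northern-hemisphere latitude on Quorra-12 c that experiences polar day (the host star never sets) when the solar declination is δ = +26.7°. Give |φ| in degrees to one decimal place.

|φ| = 63.3°

Polar day requires cos H₀ = −tan φ tan δ ≤ −1, i.e. tan φ tan δ ≥ 1.
The boundary is |tan φ| · |tan δ| = 1, so |φ| = 90° − |δ| = 90° − 26.7° = 63.3° in the northern hemisphere.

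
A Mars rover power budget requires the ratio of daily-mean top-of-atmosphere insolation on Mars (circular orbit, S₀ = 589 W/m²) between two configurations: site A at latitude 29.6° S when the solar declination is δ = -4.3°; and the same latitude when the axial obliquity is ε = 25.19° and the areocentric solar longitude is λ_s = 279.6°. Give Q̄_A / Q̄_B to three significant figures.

— Configuration A (φ=-29.6°):
cos H₀ = −tan(-29.6°) tan(-4.300°) = -0.0427, H₀ = 1.6135 rad.
Bracket: H₀ sin φ sin δ + cos φ cos δ sin H₀ = 1.6135×-0.49394×-0.07498 + 0.86949×0.99719×0.99909 = 0.059757 + 0.866258 = 0.926015.
Q̄ = (S₀/π) × [bracket] = (589/π) × 0.926015 = 173.61 W/m².
— Configuration B (φ=-29.6°):
sin δ = sin 25.19° × sin 279.6° = -0.41966, so δ = -24.813°.
cos H₀ = −tan(-29.6°) tan(-24.813°) = -0.2626, H₀ = 1.8366 rad.
Bracket: H₀ sin φ sin δ + cos φ cos δ sin H₀ = 1.8366×-0.49394×-0.41966 + 0.86949×0.90768×0.96489 = 0.380703 + 0.761509 = 1.142212.
Q̄ = (S₀/π) × [bracket] = (589/π) × 1.142212 = 214.15 W/m².
Ratio Q̄_A / Q̄_B = 173.61 / 214.15 = 0.8107.

Q̄_A / Q̄_B ≈ 0.811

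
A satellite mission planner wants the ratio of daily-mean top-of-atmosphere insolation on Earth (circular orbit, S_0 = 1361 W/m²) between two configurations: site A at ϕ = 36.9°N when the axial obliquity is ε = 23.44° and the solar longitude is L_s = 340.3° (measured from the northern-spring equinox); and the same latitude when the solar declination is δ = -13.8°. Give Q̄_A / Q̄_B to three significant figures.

Q̄_A / Q̄_B ≈ 1.19

— Configuration A (ϕ=+36.9°):
Solar declination: sin δ = sin ε · sin L_s = sin 23.44° × sin 340.3° = -0.13409, so δ = -7.706°.
cos h₀ = −tan(+36.9°) tan(-7.706°) = 0.1016, h₀ = 1.4690 rad.
Bracket: h₀ sin ϕ sin δ + cos ϕ cos δ sin h₀ = 1.4690×0.60042×-0.13409 + 0.79968×0.99097×0.99483 = -0.118270 + 0.788362 = 0.670092.
Q̄ = (S_0/π) × [bracket] = (1361/π) × 0.670092 = 290.30 W/m².
— Configuration B (ϕ=+36.9°):
cos h₀ = −tan(+36.9°) tan(-13.800°) = 0.1844, h₀ = 1.3853 rad.
Bracket: h₀ sin ϕ sin δ + cos ϕ cos δ sin h₀ = 1.3853×0.60042×-0.23853 + 0.79968×0.97113×0.98285 = -0.198400 + 0.763275 = 0.564875.
Q̄ = (S_0/π) × [bracket] = (1361/π) × 0.564875 = 244.72 W/m².
Ratio Q̄_A / Q̄_B = 290.30 / 244.72 = 1.186.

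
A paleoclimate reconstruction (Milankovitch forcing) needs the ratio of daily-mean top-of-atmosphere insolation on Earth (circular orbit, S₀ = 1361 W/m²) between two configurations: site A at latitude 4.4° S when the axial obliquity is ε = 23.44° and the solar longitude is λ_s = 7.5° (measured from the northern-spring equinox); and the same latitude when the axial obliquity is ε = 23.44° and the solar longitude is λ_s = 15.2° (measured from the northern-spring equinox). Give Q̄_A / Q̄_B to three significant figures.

Q̄_A / Q̄_B ≈ 1.01

— Configuration A (φ=-4.4°):
Solar declination: sin δ = sin ε · sin λ_s = sin 23.44° × sin 7.5° = 0.05192, so δ = +2.976°.
cos H₀ = −tan(-4.4°) tan(+2.976°) = 0.0040, H₀ = 1.5668 rad.
Bracket: H₀ sin φ sin δ + cos φ cos δ sin H₀ = 1.5668×-0.07672×0.05192 + 0.99705×0.99865×0.99999 = -0.006241 + 0.995694 = 0.989453.
Q̄ = (S₀/π) × [bracket] = (1361/π) × 0.989453 = 428.65 W/m².
— Configuration B (φ=-4.4°):
Solar declination: sin δ = sin ε · sin λ_s = sin 23.44° × sin 15.2° = 0.10430, so δ = +5.987°.
cos H₀ = −tan(-4.4°) tan(+5.987°) = 0.0081, H₀ = 1.5627 rad.
Bracket: H₀ sin φ sin δ + cos φ cos δ sin H₀ = 1.5627×-0.07672×0.10430 + 0.99705×0.99455×0.99997 = -0.012505 + 0.991586 = 0.979081.
Q̄ = (S₀/π) × [bracket] = (1361/π) × 0.979081 = 424.16 W/m².
Ratio Q̄_A / Q̄_B = 428.65 / 424.16 = 1.011.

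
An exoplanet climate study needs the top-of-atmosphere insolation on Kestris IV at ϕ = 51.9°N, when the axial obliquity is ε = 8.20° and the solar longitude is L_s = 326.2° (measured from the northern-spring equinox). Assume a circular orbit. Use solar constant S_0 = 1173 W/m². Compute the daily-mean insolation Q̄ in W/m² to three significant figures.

Q̄ ≈ 194 W/m²

Solar declination: sin δ = sin ε · sin L_s = sin 8.20° × sin 326.2° = -0.07934, so δ = -4.551°.
cos h₀ = −tan(+51.9°) tan(-4.551°) = 0.1015, h₀ = 1.4691 rad.
Bracket: h₀ sin ϕ sin δ + cos ϕ cos δ sin h₀ = 1.4691×0.78694×-0.07934 + 0.61704×0.99685×0.99483 = -0.091724 + 0.611916 = 0.520192.
Q̄ = (S_0/π) × [bracket] = (1173/π) × 0.520192 = 194.2 W/m².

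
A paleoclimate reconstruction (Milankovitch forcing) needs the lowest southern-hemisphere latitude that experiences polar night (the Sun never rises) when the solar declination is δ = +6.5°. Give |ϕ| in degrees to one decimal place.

|ϕ| = 83.5°

Polar night requires cos h₀ = −tan ϕ tan δ ≥ 1, i.e. tan ϕ tan δ ≤ −1.
The boundary is |tan ϕ| · |tan δ| = 1, so |ϕ| = 90° − |δ| = 90° − 6.5° = 83.5° in the southern hemisphere.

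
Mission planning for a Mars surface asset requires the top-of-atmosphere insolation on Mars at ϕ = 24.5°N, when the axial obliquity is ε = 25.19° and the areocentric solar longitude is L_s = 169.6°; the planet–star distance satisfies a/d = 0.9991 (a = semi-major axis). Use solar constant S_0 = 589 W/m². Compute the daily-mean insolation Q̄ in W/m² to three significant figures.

sin δ = sin 25.19° × sin 169.6° = 0.07683, so δ = +4.407°.
cos h₀ = −tan(+24.5°) tan(+4.407°) = -0.0351, h₀ = 1.6059 rad.
Bracket: h₀ sin ϕ sin δ + cos ϕ cos δ sin h₀ = 1.6059×0.41469×0.07683 + 0.90996×0.99704×0.99938 = 0.051165 + 0.906704 = 0.957869.
Inverse-square distance factor (a/d)² = 0.9991² = 0.998201.
Q̄ = (S_0/π) × 0.998201 × [bracket] = (589/π) × 0.998201 × 0.957869 = 179.3 W/m².

Q̄ ≈ 179 W/m²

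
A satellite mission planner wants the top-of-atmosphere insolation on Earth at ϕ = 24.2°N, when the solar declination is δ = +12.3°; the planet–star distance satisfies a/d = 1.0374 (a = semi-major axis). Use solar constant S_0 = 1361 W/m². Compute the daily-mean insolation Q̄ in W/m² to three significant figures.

cos h₀ = −tan(+24.2°) tan(+12.300°) = -0.0980, h₀ = 1.6689 rad.
Bracket: h₀ sin ϕ sin δ + cos ϕ cos δ sin h₀ = 1.6689×0.40992×0.21303 + 0.91212×0.97705×0.99519 = 0.145737 + 0.886900 = 1.032637.
Inverse-square distance factor (a/d)² = 1.0374² = 1.076199.
Q̄ = (S_0/π) × 1.076199 × [bracket] = (1361/π) × 1.076199 × 1.032637 = 481.4 W/m².

Q̄ ≈ 481 W/m²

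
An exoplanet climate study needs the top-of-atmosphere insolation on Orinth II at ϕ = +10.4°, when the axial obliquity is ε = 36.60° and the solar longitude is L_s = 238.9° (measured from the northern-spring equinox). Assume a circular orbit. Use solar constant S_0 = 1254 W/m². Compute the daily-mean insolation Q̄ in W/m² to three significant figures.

Q̄ ≈ 282 W/m²

Solar declination: sin δ = sin ε · sin L_s = sin 36.60° × sin 238.9° = -0.51053, so δ = -30.699°.
cos h₀ = −tan(+10.4°) tan(-30.699°) = 0.1090, h₀ = 1.4616 rad.
Bracket: h₀ sin ϕ sin δ + cos ϕ cos δ sin h₀ = 1.4616×0.18052×-0.51053 + 0.98357×0.85986×0.99405 = -0.134702 + 0.840700 = 0.705998.
Q̄ = (S_0/π) × [bracket] = (1254/π) × 0.705998 = 281.8 W/m².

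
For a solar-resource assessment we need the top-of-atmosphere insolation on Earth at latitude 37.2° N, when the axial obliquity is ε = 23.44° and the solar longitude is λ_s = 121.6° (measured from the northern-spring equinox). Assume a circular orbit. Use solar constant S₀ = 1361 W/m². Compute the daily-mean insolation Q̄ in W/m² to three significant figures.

Solar declination: sin δ = sin ε · sin λ_s = sin 23.44° × sin 121.6° = 0.33881, so δ = +19.804°.
cos H₀ = −tan(+37.2°) tan(+19.804°) = -0.2733, H₀ = 1.8477 rad.
Bracket: H₀ sin φ sin δ + cos φ cos δ sin H₀ = 1.8477×0.60460×0.33881 + 0.79653×0.94086×0.96192 = 0.378491 + 0.720885 = 1.099376.
Q̄ = (S₀/π) × [bracket] = (1361/π) × 1.099376 = 476.3 W/m².

Q̄ ≈ 476 W/m²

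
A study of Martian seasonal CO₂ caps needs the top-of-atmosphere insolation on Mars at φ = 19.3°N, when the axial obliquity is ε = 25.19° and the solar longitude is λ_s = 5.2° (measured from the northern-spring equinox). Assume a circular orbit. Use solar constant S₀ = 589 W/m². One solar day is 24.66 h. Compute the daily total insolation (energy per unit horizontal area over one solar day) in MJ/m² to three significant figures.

Solar declination: sin δ = sin ε · sin λ_s = sin 25.19° × sin 5.2° = 0.03858, so δ = +2.211°.
cos H₀ = −tan(+19.3°) tan(+2.211°) = -0.0135, H₀ = 1.5843 rad.
Bracket: H₀ sin φ sin δ + cos φ cos δ sin H₀ = 1.5843×0.33051×0.03858 + 0.94380×0.99926×0.99991 = 0.020202 + 0.943017 = 0.963219.
Q̄ = (S₀/π) × [bracket] = (589/π) × 0.963219 = 180.59 W/m².
Daily total = Q̄ × 24.66 h × 3600 s/h = 180.59 × 24.66 × 3600 / 10⁶ = 16.03 MJ/m².

16.0 MJ/m²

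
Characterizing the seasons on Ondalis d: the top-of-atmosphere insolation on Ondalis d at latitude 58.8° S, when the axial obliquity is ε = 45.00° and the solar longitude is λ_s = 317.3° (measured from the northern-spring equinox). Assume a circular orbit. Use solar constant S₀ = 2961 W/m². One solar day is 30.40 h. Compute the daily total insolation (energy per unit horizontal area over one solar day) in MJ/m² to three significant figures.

Solar declination: sin δ = sin ε · sin λ_s = sin 45.00° × sin 317.3° = -0.47953, so δ = -28.655°.
cos H₀ = −tan(-58.8°) tan(-28.655°) = -0.9023, H₀ = 2.6959 rad.
Bracket: H₀ sin φ sin δ + cos φ cos δ sin H₀ = 2.6959×-0.85536×-0.47953 + 0.51803×0.87752×0.43109 = 1.105779 + 0.195966 = 1.301745.
Q̄ = (S₀/π) × [bracket] = (2961/π) × 1.301745 = 1226.9 W/m².
Daily total = Q̄ × 30.40 h × 3600 s/h = 1226.9 × 30.40 × 3600 / 10⁶ = 134.3 MJ/m².

134 MJ/m²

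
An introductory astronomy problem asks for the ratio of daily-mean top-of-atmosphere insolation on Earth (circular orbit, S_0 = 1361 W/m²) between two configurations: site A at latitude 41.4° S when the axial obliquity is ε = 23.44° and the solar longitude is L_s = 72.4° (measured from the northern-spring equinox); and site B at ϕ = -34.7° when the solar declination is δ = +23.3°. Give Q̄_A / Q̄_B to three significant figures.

— Configuration A (ϕ=-41.4°):
Solar declination: sin δ = sin ε · sin L_s = sin 23.44° × sin 72.4° = 0.37917, so δ = +22.282°.
cos h₀ = −tan(-41.4°) tan(+22.282°) = 0.3613, h₀ = 1.2012 rad.
Bracket: h₀ sin ϕ sin δ + cos ϕ cos δ sin h₀ = 1.2012×-0.66131×0.37917 + 0.75011×0.92533×0.93247 = -0.301200 + 0.647227 = 0.346027.
Q̄ = (S_0/π) × [bracket] = (1361/π) × 0.346027 = 149.91 W/m².
— Configuration B (ϕ=-34.7°):
cos h₀ = −tan(-34.7°) tan(+23.300°) = 0.2982, h₀ = 1.2680 rad.
Bracket: h₀ sin ϕ sin δ + cos ϕ cos δ sin h₀ = 1.2680×-0.56928×0.39555 + 0.82214×0.91845×0.95450 = -0.285527 + 0.720738 = 0.435211.
Q̄ = (S_0/π) × [bracket] = (1361/π) × 0.435211 = 188.54 W/m².
Ratio Q̄_A / Q̄_B = 149.91 / 188.54 = 0.7951.

Q̄_A / Q̄_B ≈ 0.795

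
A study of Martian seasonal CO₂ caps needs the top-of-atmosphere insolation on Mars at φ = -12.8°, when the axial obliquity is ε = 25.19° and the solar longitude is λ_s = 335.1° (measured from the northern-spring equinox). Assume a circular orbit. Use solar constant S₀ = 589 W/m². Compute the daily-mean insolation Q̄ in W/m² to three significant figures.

Solar declination: sin δ = sin ε · sin λ_s = sin 25.19° × sin 335.1° = -0.17920, so δ = -10.323°.
cos H₀ = −tan(-12.8°) tan(-10.323°) = -0.0414, H₀ = 1.6122 rad.
Bracket: H₀ sin φ sin δ + cos φ cos δ sin H₀ = 1.6122×-0.22155×-0.17920 + 0.97515×0.98381×0.99914 = 0.064007 + 0.958537 = 1.022544.
Q̄ = (S₀/π) × [bracket] = (589/π) × 1.022544 = 191.7 W/m².

Q̄ ≈ 192 W/m²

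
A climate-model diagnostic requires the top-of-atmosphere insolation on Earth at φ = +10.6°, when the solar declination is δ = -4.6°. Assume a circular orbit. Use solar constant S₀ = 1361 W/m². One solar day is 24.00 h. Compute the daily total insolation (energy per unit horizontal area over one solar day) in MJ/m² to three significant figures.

35.8 MJ/m²

cos H₀ = −tan(+10.6°) tan(-4.600°) = 0.0151, H₀ = 1.5557 rad.
Bracket: H₀ sin φ sin δ + cos φ cos δ sin H₀ = 1.5557×0.18395×-0.08020 + 0.98294×0.99678×0.99989 = -0.022951 + 0.979667 = 0.956716.
Q̄ = (S₀/π) × [bracket] = (1361/π) × 0.956716 = 414.47 W/m².
Daily total = Q̄ × 24.00 h × 3600 s/h = 414.47 × 24.00 × 3600 / 10⁶ = 35.81 MJ/m².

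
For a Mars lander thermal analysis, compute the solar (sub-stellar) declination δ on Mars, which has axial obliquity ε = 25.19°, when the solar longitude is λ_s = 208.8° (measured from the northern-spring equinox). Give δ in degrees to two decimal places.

δ = -11.83°

sin δ = sin ε · sin λ_s = sin 25.19° × sin 208.8° = -0.205045.
δ = arcsin(-0.205045) = -11.83°.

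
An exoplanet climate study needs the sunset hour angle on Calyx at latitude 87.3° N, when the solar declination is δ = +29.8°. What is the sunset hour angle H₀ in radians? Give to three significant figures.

Sunrise equation: cos H₀ = −tan φ · tan δ = -12.1442 ≤ −1, so the host star never sets (polar day) and H₀ = π.

H₀ = 3.14 rad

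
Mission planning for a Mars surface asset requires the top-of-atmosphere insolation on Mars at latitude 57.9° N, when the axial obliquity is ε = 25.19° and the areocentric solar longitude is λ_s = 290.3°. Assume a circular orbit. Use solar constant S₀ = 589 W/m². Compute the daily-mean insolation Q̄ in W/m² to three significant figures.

Q̄ ≈ 14.8 W/m²

sin δ = sin 25.19° × sin 290.3° = -0.39919, so δ = -23.527°.
cos H₀ = −tan(+57.9°) tan(-23.527°) = 0.6941, H₀ = 0.8037 rad.
Bracket: H₀ sin φ sin δ + cos φ cos δ sin H₀ = 0.8037×0.84712×-0.39919 + 0.53140×0.91687×0.71992 = -0.271781 + 0.350763 = 0.078982.
Q̄ = (S₀/π) × [bracket] = (589/π) × 0.078982 = 14.81 W/m².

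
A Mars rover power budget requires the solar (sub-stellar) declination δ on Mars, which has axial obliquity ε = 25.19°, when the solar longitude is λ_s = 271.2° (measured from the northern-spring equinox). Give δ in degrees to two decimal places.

δ = -25.18°

sin δ = sin ε · sin λ_s = sin 25.19° × sin 271.2° = -0.425528.
δ = arcsin(-0.425528) = -25.18°.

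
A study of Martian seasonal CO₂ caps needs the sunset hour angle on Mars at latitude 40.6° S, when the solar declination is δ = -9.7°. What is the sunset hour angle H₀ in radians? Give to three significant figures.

H₀ = 1.72 rad

cos H₀ = −tan φ · tan δ = −tan(-40.6°) × tan(-9.700°) = -0.1465, so H₀ = 1.7178 rad = 98.42°.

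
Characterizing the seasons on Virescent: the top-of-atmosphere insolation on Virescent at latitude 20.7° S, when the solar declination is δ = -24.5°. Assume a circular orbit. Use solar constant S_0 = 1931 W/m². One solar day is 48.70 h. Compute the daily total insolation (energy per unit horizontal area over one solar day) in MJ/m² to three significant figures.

cos h₀ = −tan(-20.7°) tan(-24.500°) = -0.1722, h₀ = 1.7439 rad.
Bracket: h₀ sin ϕ sin δ + cos ϕ cos δ sin h₀ = 1.7439×-0.35347×-0.41469 + 0.93544×0.90996×0.98506 = 0.255622 + 0.838496 = 1.094118.
Q̄ = (S_0/π) × [bracket] = (1931/π) × 1.094118 = 672.51 W/m².
Daily total = Q̄ × 48.70 h × 3600 s/h = 672.51 × 48.70 × 3600 / 10⁶ = 117.9 MJ/m².

118 MJ/m²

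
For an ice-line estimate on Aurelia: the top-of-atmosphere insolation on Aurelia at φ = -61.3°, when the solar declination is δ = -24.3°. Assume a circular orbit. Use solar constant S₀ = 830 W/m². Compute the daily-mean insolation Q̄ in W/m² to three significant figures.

Q̄ ≈ 308 W/m²

cos H₀ = −tan(-61.3°) tan(-24.300°) = -0.8247, H₀ = 2.5405 rad.
Bracket: H₀ sin φ sin δ + cos φ cos δ sin H₀ = 2.5405×-0.87715×-0.41151 + 0.48022×0.91140×0.56555 = 0.917009 + 0.247526 = 1.164535.
Q̄ = (S₀/π) × [bracket] = (830/π) × 1.164535 = 307.7 W/m².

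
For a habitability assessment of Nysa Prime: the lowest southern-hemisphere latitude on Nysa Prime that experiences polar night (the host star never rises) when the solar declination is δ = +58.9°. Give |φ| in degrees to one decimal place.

|φ| = 31.1°

Polar night requires cos H₀ = −tan φ tan δ ≥ 1, i.e. tan φ tan δ ≤ −1.
The boundary is |tan φ| · |tan δ| = 1, so |φ| = 90° − |δ| = 90° − 58.9° = 31.1° in the southern hemisphere.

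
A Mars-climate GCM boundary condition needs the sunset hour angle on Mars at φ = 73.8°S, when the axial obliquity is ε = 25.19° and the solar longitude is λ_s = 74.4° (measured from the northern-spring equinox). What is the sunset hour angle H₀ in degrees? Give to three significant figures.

Solar declination: sin δ = sin ε · sin λ_s = sin 25.19° × sin 74.4° = 0.40994, so δ = +24.201°.
cos H₀ = −tan φ · tan δ = 1.5470 ≥ 1, so the Sun never rises (polar night) and H₀ = 0.

H₀ = 0.00°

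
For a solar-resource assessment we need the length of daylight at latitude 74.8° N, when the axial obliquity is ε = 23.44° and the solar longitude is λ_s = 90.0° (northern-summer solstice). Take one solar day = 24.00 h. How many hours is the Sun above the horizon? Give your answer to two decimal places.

Solar declination: sin δ = sin ε · sin λ_s = sin 23.44° × sin 90.0° = 0.39779, so δ = +23.440°.
Sunrise equation: cos H₀ = −tan φ · tan δ = -1.5958 ≤ −1, so the Sun never sets (polar day) and H₀ = π.
Daylight = 2H₀/(2π) × 24.00 h = (3.1416/π) × 24.00 = 24.00 h.

24.00 h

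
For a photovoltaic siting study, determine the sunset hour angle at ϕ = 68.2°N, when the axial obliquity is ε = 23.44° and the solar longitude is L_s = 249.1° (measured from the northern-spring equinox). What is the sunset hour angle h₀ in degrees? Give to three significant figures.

Solar declination: sin δ = sin ε · sin L_s = sin 23.44° × sin 249.1° = -0.37162, so δ = -21.815°.
cos h₀ = −tan ϕ · tan δ = 1.0008 ≥ 1, so the Sun never rises (polar night) and h₀ = 0.

h₀ = 0.00°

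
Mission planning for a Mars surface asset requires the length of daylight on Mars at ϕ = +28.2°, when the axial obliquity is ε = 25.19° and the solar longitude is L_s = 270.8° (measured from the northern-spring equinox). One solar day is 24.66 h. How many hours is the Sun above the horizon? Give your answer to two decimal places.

Solar declination: sin δ = sin ε · sin L_s = sin 25.19° × sin 270.8° = -0.42558, so δ = -25.187°.
cos h₀ = −tan ϕ · tan δ = −tan(+28.2°) × tan(-25.187°) = 0.2522, so h₀ = 1.3159 rad = 75.39°.
Daylight = 2h₀/(2π) × 24.66 h = (1.3159/π) × 24.66 = 10.33 h.

10.33 h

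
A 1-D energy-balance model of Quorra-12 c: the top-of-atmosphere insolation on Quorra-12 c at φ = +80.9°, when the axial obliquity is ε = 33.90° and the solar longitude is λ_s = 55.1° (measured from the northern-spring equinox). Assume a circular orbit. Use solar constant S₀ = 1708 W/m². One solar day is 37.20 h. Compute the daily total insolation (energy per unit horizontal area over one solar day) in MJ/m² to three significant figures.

103 MJ/m²

Solar declination: sin δ = sin ε · sin λ_s = sin 33.90° × sin 55.1° = 0.45744, so δ = +27.222°.
cos H₀ = −tan(+80.9°) tan(+27.222°) = -3.2116 ≤ −1 ⇒ polar day, H₀ = π.
Bracket: H₀ sin φ sin δ + cos φ cos δ sin H₀ = 3.1416×0.98741×0.45744 + 0.15816×0.88924×0.00000 = 1.419000 + 0.000000 = 1.419000.
Q̄ = (S₀/π) × [bracket] = (1708/π) × 1.419000 = 771.47 W/m².
Daily total = Q̄ × 37.20 h × 3600 s/h = 771.47 × 37.20 × 3600 / 10⁶ = 103.3 MJ/m².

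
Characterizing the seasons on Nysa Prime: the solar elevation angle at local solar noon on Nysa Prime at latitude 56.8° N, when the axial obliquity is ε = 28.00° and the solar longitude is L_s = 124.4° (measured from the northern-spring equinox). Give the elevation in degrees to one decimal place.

Solar declination: sin δ = sin ε · sin L_s = sin 28.00° × sin 124.4° = 0.38737, so δ = +22.791°.
At local noon the hour angle is zero, so the zenith angle equals |ϕ − δ| = |+56.8° − (+22.791°)| = 34.009°.
Elevation = 90° − 34.009° = 56.0°.

56.0°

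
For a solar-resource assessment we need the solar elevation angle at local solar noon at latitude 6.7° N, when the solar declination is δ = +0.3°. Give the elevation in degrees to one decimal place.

83.6°

At local noon the hour angle is zero, so the zenith angle equals |ϕ − δ| = |+6.7° − (+0.300°)| = 6.400°.
Elevation = 90° − 6.400° = 83.6°.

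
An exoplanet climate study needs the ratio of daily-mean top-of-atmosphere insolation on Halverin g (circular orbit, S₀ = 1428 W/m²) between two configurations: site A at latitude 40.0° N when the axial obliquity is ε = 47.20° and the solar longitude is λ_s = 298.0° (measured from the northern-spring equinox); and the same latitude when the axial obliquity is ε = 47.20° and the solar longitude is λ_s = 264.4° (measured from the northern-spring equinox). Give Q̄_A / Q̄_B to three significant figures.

— Configuration A (φ=+40.0°):
Solar declination: sin δ = sin ε · sin λ_s = sin 47.20° × sin 298.0° = -0.64785, so δ = -40.379°.
cos H₀ = −tan(+40.0°) tan(-40.379°) = 0.7136, H₀ = 0.7762 rad.
Bracket: H₀ sin φ sin δ + cos φ cos δ sin H₀ = 0.7762×0.64279×-0.64785 + 0.76604×0.76177×0.70055 = -0.323234 + 0.408803 = 0.085569.
Q̄ = (S₀/π) × [bracket] = (1428/π) × 0.085569 = 38.895 W/m².
— Configuration B (φ=+40.0°):
Solar declination: sin δ = sin ε · sin λ_s = sin 47.20° × sin 264.4° = -0.73023, so δ = -46.906°.
cos H₀ = −tan(+40.0°) tan(-46.906°) = 0.8969, H₀ = 0.4582 rad.
Bracket: H₀ sin φ sin δ + cos φ cos δ sin H₀ = 0.4582×0.64279×-0.73023 + 0.76604×0.68320×0.44233 = -0.215072 + 0.231497 = 0.016425.
Q̄ = (S₀/π) × [bracket] = (1428/π) × 0.016425 = 7.4659 W/m².
Ratio Q̄_A / Q̄_B = 38.895 / 7.4659 = 5.210.

Q̄_A / Q̄_B ≈ 5.21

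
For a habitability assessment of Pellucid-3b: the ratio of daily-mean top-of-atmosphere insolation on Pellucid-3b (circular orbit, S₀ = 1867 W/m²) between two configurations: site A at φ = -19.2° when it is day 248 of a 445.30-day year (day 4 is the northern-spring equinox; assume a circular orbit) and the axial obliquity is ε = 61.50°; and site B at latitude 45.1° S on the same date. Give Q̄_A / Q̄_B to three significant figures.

— Configuration A (φ=-19.2°):
Solar longitude: λ_s = 360° × (248 − 4)/445.30 = 197.260°.
sin δ = sin 61.50° × sin 197.260° = -0.26076, so δ = -15.115°.
cos H₀ = −tan(-19.2°) tan(-15.115°) = -0.0941, H₀ = 1.6650 rad.
Bracket: H₀ sin φ sin δ + cos φ cos δ sin H₀ = 1.6650×-0.32887×-0.26076 + 0.94438×0.96540×0.99557 = 0.142784 + 0.907666 = 1.050450.
Q̄ = (S₀/π) × [bracket] = (1867/π) × 1.050450 = 624.27 W/m².
— Configuration B (φ=-45.1°):
cos H₀ = −tan(-45.1°) tan(-15.115°) = -0.2710, H₀ = 1.8453 rad.
Bracket: H₀ sin φ sin δ + cos φ cos δ sin H₀ = 1.8453×-0.70834×-0.26076 + 0.70587×0.96540×0.96257 = 0.340839 + 0.655940 = 0.996779.
Q̄ = (S₀/π) × [bracket] = (1867/π) × 0.996779 = 592.37 W/m².
Ratio Q̄_A / Q̄_B = 624.27 / 592.37 = 1.054.

Q̄_A / Q̄_B ≈ 1.05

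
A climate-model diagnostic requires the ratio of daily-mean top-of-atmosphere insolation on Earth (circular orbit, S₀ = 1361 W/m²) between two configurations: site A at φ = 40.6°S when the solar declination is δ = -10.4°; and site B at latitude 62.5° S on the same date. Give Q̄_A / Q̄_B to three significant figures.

Q̄_A / Q̄_B ≈ 1.28

— Configuration A (φ=-40.6°):
cos H₀ = −tan(-40.6°) tan(-10.400°) = -0.1573, H₀ = 1.7288 rad.
Bracket: H₀ sin φ sin δ + cos φ cos δ sin H₀ = 1.7288×-0.65077×-0.18052 + 0.75927×0.98357×0.98755 = 0.203094 + 0.737498 = 0.940592.
Q̄ = (S₀/π) × [bracket] = (1361/π) × 0.940592 = 407.48 W/m².
— Configuration B (φ=-62.5°):
cos H₀ = −tan(-62.5°) tan(-10.400°) = -0.3526, H₀ = 1.9311 rad.
Bracket: H₀ sin φ sin δ + cos φ cos δ sin H₀ = 1.9311×-0.88701×-0.18052 + 0.46175×0.98357×0.93579 = 0.309214 + 0.425002 = 0.734216.
Q̄ = (S₀/π) × [bracket] = (1361/π) × 0.734216 = 318.08 W/m².
Ratio Q̄_A / Q̄_B = 407.48 / 318.08 = 1.281.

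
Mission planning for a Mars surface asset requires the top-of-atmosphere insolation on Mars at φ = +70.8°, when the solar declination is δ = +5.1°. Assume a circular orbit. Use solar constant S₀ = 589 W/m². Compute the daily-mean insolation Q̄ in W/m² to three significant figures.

Q̄ ≈ 88.2 W/m²

cos H₀ = −tan(+70.8°) tan(+5.100°) = -0.2563, H₀ = 1.8300 rad.
Bracket: H₀ sin φ sin δ + cos φ cos δ sin H₀ = 1.8300×0.94438×0.08889 + 0.32887×0.99604×0.96660 = 0.153621 + 0.316627 = 0.470248.
Q̄ = (S₀/π) × [bracket] = (589/π) × 0.470248 = 88.16 W/m².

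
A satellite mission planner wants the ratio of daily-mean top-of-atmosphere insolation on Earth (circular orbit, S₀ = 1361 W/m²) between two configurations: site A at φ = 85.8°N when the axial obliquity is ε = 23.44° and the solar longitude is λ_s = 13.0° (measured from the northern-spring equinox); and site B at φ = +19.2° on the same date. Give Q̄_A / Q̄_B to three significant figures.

— Configuration A (φ=+85.8°):
Solar declination: sin δ = sin ε · sin λ_s = sin 23.44° × sin 13.0° = 0.08948, so δ = +5.134°.
cos H₀ = −tan(+85.8°) tan(+5.134°) = -1.2234 ≤ −1 ⇒ polar day, H₀ = π.
Bracket: H₀ sin φ sin δ + cos φ cos δ sin H₀ = 3.1416×0.99731×0.08948 + 0.07324×0.99599×0.00000 = 0.280354 + 0.000000 = 0.280354.
Q̄ = (S₀/π) × [bracket] = (1361/π) × 0.280354 = 121.45 W/m².
— Configuration B (φ=+19.2°):
cos H₀ = −tan(+19.2°) tan(+5.134°) = -0.0313, H₀ = 1.6021 rad.
Bracket: H₀ sin φ sin δ + cos φ cos δ sin H₀ = 1.6021×0.32887×0.08948 + 0.94438×0.99599×0.99951 = 0.047145 + 0.940132 = 0.987277.
Q̄ = (S₀/π) × [bracket] = (1361/π) × 0.987277 = 427.71 W/m².
Ratio Q̄_A / Q̄_B = 121.45 / 427.71 = 0.2840.

Q̄_A / Q̄_B ≈ 0.284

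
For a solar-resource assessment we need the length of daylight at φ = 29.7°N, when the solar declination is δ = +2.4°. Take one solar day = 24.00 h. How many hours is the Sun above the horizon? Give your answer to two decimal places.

cos H₀ = −tan φ · tan δ = −tan(+29.7°) × tan(+2.400°) = -0.0239, so H₀ = 1.5947 rad = 91.37°.
Daylight = 2H₀/(2π) × 24.00 h = (1.5947/π) × 24.00 = 12.18 h.

12.18 h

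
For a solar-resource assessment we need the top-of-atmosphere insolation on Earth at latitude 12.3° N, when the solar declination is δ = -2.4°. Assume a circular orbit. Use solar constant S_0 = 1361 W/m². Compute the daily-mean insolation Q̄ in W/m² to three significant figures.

cos h₀ = −tan(+12.3°) tan(-2.400°) = 0.0091, h₀ = 1.5617 rad.
Bracket: h₀ sin ϕ sin δ + cos ϕ cos δ sin h₀ = 1.5617×0.21303×-0.04188 + 0.97705×0.99912×0.99996 = -0.013933 + 0.976151 = 0.962218.
Q̄ = (S_0/π) × [bracket] = (1361/π) × 0.962218 = 416.9 W/m².

Q̄ ≈ 417 W/m²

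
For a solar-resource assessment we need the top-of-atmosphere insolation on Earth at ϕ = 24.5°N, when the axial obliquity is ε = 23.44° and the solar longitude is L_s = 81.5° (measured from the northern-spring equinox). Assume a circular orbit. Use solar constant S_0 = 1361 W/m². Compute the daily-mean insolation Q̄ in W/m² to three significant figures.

Q̄ ≈ 480 W/m²

Solar declination: sin δ = sin ε · sin L_s = sin 23.44° × sin 81.5° = 0.39342, so δ = +23.167°.
cos h₀ = −tan(+24.5°) tan(+23.167°) = -0.1950, h₀ = 1.7671 rad.
Bracket: h₀ sin ϕ sin δ + cos ϕ cos δ sin h₀ = 1.7671×0.41469×0.39342 + 0.90996×0.91936×0.98080 = 0.288298 + 0.820518 = 1.108816.
Q̄ = (S_0/π) × [bracket] = (1361/π) × 1.108816 = 480.4 W/m².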